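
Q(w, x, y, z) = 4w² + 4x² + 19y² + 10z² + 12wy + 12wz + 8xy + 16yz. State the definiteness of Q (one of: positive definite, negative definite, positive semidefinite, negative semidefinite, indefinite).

positive definite

The associated matrix is A = [[4, 0, 6, 6], [0, 4, 4, 0], [6, 4, 19, 8], [6, 0, 8, 10]].
An LDLᵀ factorisation of A has diagonal entries 4, 4, 6, 5/6.
Counting signs: 4 positive.
Hence Q is positive definite.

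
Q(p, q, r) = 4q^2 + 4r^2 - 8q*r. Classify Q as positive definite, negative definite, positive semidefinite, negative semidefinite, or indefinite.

Write A = [[0, 0, 0], [0, 4, -4], [0, -4, 4]].
Row-reducing A symmetrically gives the diagonal entries 0, 4, 0.
So there are 1 positive, 2 zero pivots.
Hence Q is positive semidefinite.

positive semidefinite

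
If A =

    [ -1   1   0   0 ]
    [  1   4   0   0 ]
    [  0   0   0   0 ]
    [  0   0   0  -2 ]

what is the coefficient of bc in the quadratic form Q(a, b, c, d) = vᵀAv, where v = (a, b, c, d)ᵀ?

The coefficient of bc is A[2,3] + A[3,2] = 2·0 = 0.

0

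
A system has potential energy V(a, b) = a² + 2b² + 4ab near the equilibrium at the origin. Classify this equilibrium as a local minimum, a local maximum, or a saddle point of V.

saddle point

The Hessian at the origin is H = [[2, 4], [4, 4]].
det H = 2·4 − (4)² = -8 < 0, so H is indefinite.
Therefore the origin is a saddle point.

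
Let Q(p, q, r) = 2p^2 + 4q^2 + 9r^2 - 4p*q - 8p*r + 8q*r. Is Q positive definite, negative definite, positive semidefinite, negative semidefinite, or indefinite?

positive definite

The symmetric matrix of Q is A = [[2, -2, -4], [-2, 4, 4], [-4, 4, 9]].
Leading principal minors: Δ_1 = 2, Δ_2 = 4, Δ_3 = 4.
All leading principal minors are positive, so by Sylvester's criterion Q is positive definite.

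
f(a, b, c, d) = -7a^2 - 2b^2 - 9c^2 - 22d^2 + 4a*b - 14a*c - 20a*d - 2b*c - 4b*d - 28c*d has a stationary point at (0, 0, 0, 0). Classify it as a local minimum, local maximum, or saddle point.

saddle point

The Hessian at the origin is H = [[-14, 4, -14, -20], [4, -4, -2, -4], [-14, -2, -18, -28], [-20, -4, -28, -44]].
An LDLᵀ factorisation of H has diagonal entries -14, -20/7, 43/5, -12/43.
So there are 1 positive, 3 negative pivots.
H is indefinite, so the origin is a saddle point.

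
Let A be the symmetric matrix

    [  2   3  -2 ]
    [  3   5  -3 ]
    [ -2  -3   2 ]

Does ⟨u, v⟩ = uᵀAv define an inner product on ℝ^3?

Applying the same elementary operations to the rows and columns of A produces a congruent diagonal matrix with entries 2, 1/2, 0.
Counting signs: 2 positive, 1 zero.
Hence Q is positive semidefinite.
⟨·,·⟩ is an inner product exactly when A is positive definite.

no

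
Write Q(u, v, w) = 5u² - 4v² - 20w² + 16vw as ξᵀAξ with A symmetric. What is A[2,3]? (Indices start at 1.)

The coefficient of v·w in Q is 16. For a symmetric A this equals A[2,3] + A[3,2] = 2·A[2,3].
So A[2,3] = 16/2 = 8.

8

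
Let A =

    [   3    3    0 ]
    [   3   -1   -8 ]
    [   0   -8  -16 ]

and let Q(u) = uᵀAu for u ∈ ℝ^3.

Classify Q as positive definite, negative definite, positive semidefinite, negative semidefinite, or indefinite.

indefinite

Applying the same elementary operations to the rows and columns of A produces a congruent diagonal matrix with entries 3, -4, 0.
Counting signs: 1 positive, 1 negative, 1 zero.
Hence Q is indefinite.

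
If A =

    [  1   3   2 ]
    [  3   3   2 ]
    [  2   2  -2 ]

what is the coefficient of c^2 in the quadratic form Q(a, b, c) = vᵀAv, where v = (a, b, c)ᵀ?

The coefficient of c^2 is the diagonal entry A[3,3] = -2.

-2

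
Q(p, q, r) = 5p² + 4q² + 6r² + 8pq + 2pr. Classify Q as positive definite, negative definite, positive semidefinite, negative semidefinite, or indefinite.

The symmetric matrix of Q is A = [[5, 4, 1], [4, 4, 0], [1, 0, 6]].
Leading principal minors: Δ_1 = 5, Δ_2 = 4, Δ_3 = 20.
All leading principal minors are positive, so by Sylvester's criterion Q is positive definite.

positive definite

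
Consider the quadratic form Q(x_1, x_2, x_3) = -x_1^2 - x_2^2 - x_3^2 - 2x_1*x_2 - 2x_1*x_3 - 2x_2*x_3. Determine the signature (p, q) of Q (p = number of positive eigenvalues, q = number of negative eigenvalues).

(0, 1)

Write A = [[-1, -1, -1], [-1, -1, -1], [-1, -1, -1]].
Applying the same elementary operations to the rows and columns of A produces a congruent diagonal matrix with entries -1, 0, 0.
So there are 1 negative, 2 zero pivots.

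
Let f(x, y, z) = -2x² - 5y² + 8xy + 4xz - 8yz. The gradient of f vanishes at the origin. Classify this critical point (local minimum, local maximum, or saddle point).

The Hessian at the origin is H = [[-4, 8, 4], [8, -10, -8], [4, -8, 0]].
An LDLᵀ factorisation of H has diagonal entries -4, 6, 4.
Counting signs: 2 positive, 1 negative.
H is indefinite, so the origin is a saddle point.

saddle point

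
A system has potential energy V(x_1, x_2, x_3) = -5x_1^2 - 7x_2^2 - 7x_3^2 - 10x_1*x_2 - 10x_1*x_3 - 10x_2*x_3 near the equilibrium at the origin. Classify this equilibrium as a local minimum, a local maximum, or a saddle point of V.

local maximum

The Hessian at the origin is H = [[-10, -10, -10], [-10, -14, -10], [-10, -10, -14]].
Congruent diagonalization of H (simultaneous row and column reduction) yields pivots -10, -4, -4.
That gives 3 negative pivots.
H is negative definite, so the origin is a strict local maximum.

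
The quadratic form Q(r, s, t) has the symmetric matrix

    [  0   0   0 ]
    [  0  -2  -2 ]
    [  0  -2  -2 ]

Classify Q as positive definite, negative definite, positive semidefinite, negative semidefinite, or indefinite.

negative semidefinite

Applying the same elementary operations to the rows and columns of A produces a congruent diagonal matrix with entries 0, -2, 0.
So there are 1 negative, 2 zero pivots.
Hence Q is negative semidefinite.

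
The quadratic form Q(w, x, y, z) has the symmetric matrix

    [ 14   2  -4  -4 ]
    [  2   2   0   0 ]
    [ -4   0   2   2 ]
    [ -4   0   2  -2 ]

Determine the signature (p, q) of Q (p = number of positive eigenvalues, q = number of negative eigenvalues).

(3, 1)

Symmetric row and column elimination reduces A to a congruent diagonal form with pivots 14, 12/7, 2/3, -4.
So there are 3 positive, 1 negative pivots.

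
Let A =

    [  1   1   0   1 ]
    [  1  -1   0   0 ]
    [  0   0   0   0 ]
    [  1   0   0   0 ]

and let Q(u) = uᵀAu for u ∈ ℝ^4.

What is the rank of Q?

3

Congruent diagonalization of A (simultaneous row and column reduction) yields pivots 1, -2, 0, -1/2.
Counting signs: 1 positive, 2 negative, 1 zero.
The rank is the number of nonzero pivots: 3.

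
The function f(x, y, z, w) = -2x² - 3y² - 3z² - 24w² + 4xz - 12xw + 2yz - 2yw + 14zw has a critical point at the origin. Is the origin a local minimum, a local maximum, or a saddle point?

The Hessian at the origin is H = [[-4, 0, 4, -12], [0, -6, 2, -2], [4, 2, -6, 14], [-12, -2, 14, -48]].
An LDLᵀ factorisation of H has diagonal entries -4, -6, -4/3, -10.
Counting signs: 4 negative.
H is negative definite, so the origin is a strict local maximum.

local maximum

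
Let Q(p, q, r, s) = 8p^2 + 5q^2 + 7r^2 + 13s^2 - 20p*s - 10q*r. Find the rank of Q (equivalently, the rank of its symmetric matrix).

The associated matrix is A = [[8, 0, 0, -10], [0, 5, -5, 0], [0, -5, 7, 0], [-10, 0, 0, 13]].
Congruent diagonalization of A (simultaneous row and column reduction) yields pivots 8, 5, 2, 1/2.
So there are 4 positive pivots.
The rank is the number of nonzero pivots: 4.

4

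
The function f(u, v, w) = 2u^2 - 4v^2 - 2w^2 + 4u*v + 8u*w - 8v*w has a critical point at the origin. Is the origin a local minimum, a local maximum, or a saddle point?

saddle point

The Hessian at the origin is H = [[4, 4, 8], [4, -8, -8], [8, -8, -4]].
An LDLᵀ factorisation of H has diagonal entries 4, -12, 4/3.
That gives 2 positive, 1 negative pivots.
H is indefinite, so the origin is a saddle point.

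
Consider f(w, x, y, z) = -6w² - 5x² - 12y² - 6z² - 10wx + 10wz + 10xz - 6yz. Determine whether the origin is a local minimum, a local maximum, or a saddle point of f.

The Hessian at the origin is H = [[-12, -10, 0, 10], [-10, -10, 0, 10], [0, 0, -24, -6], [10, 10, -6, -12]].
Symmetric row and column elimination reduces H to a congruent diagonal form with pivots -12, -5/3, -24, -1/2.
So there are 4 negative pivots.
H is negative definite, so the origin is a strict local maximum.

local maximum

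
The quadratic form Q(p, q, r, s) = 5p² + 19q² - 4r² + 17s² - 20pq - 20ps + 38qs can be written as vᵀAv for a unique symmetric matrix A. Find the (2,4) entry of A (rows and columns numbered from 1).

19

The coefficient of q·s in Q is 38. For a symmetric A this equals A[2,4] + A[4,2] = 2·A[2,4].
So A[2,4] = 38/2 = 19.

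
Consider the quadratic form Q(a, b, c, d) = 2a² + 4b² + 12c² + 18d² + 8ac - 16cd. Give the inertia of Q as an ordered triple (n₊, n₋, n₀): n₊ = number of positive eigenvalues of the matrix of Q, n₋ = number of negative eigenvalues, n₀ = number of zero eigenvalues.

(4, 0, 0)

Write A = [[2, 0, 4, 0], [0, 4, 0, 0], [4, 0, 12, -8], [0, 0, -8, 18]].
Congruent diagonalization of A (simultaneous row and column reduction) yields pivots 2, 4, 4, 2.
Counting signs: 4 positive.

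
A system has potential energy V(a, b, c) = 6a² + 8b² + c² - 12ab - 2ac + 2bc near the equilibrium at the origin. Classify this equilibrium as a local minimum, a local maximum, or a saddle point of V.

The Hessian at the origin is H = [[12, -12, -2], [-12, 16, 2], [-2, 2, 2]].
An LDLᵀ factorisation of H has diagonal entries 12, 4, 5/3.
That gives 3 positive pivots.
H is positive definite, so the origin is a strict local minimum.

local minimum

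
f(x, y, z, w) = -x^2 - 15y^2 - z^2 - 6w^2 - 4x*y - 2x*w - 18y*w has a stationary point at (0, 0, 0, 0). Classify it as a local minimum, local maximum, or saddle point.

local maximum

The Hessian at the origin is H = [[-2, -4, 0, -2], [-4, -30, 0, -18], [0, 0, -2, 0], [-2, -18, 0, -12]].
Row-reducing H symmetrically gives the diagonal entries -2, -22, -2, -12/11.
So there are 4 negative pivots.
H is negative definite, so the origin is a strict local maximum.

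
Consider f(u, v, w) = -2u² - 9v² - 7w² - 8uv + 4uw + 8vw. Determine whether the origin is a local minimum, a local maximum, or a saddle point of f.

The Hessian at the origin is H = [[-4, -8, 4], [-8, -18, 8], [4, 8, -14]].
Symmetric row and column elimination reduces H to a congruent diagonal form with pivots -4, -2, -10.
That gives 3 negative pivots.
H is negative definite, so the origin is a strict local maximum.

local maximum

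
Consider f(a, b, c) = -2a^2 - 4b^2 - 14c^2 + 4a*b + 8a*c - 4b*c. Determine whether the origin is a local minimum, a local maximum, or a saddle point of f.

The Hessian at the origin is H = [[-4, 4, 8], [4, -8, -4], [8, -4, -28]].
Applying the same elementary operations to the rows and columns of H produces a congruent diagonal matrix with entries -4, -4, -8.
So there are 3 negative pivots.
H is negative definite, so the origin is a strict local maximum.

local maximum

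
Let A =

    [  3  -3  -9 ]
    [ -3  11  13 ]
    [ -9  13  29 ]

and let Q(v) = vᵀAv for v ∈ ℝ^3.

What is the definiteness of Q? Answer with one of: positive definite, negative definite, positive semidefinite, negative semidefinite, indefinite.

positive semidefinite

Symmetric row and column elimination reduces A to a congruent diagonal form with pivots 3, 8, 0.
That gives 2 positive, 1 zero pivots.
Hence Q is positive semidefinite.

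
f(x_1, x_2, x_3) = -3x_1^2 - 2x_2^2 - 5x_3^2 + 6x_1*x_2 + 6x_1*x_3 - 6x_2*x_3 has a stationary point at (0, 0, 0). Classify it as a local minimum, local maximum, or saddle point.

The Hessian at the origin is H = [[-6, 6, 6], [6, -4, -6], [6, -6, -10]].
Applying the same elementary operations to the rows and columns of H produces a congruent diagonal matrix with entries -6, 2, -4.
That gives 1 positive, 2 negative pivots.
H is indefinite, so the origin is a saddle point.

saddle point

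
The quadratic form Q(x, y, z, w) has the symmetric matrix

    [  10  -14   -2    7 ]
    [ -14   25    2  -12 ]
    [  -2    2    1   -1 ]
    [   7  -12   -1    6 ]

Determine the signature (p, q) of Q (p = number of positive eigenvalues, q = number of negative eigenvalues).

(4, 0)

Symmetric row and column elimination reduces A to a congruent diagonal form with pivots 10, 27/5, 13/27, 5/26.
Counting signs: 4 positive.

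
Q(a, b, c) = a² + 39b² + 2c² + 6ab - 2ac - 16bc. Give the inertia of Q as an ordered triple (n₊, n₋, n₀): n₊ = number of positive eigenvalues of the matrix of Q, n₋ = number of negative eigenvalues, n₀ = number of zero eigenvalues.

(3, 0, 0)

Write A = [[1, 3, -1], [3, 39, -8], [-1, -8, 2]].
Row-reducing A symmetrically gives the diagonal entries 1, 30, 1/6.
So there are 3 positive pivots.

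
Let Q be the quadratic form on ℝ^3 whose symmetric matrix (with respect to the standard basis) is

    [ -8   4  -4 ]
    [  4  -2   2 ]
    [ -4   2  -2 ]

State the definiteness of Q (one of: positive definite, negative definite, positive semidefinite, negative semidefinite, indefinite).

Congruent diagonalization of A (simultaneous row and column reduction) yields pivots -8, 0, 0.
That gives 1 negative, 2 zero pivots.
Hence Q is negative semidefinite.

negative semidefinite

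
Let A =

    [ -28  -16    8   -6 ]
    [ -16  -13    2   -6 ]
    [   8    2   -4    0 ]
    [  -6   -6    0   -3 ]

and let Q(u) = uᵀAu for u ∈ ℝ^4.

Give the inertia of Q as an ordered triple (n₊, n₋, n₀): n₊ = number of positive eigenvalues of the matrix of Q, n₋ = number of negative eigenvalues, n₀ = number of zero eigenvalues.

Symmetric row and column elimination reduces A to a congruent diagonal form with pivots -28, -27/7, 0, 0.
Counting signs: 2 negative, 2 zero.

(0, 2, 2)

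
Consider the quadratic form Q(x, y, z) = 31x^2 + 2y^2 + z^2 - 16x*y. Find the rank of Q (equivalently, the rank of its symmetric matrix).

The associated matrix is A = [[31, -8, 0], [-8, 2, 0], [0, 0, 1]].
Applying the same elementary operations to the rows and columns of A produces a congruent diagonal matrix with entries 31, -2/31, 1.
That gives 2 positive, 1 negative pivots.
The rank is the number of nonzero pivots: 3.

3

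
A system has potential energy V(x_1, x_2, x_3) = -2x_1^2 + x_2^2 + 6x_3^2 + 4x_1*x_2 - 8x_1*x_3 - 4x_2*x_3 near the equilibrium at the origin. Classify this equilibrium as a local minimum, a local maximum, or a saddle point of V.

The Hessian at the origin is H = [[-4, 4, -8], [4, 2, -4], [-8, -4, 12]].
An LDLᵀ factorisation of H has diagonal entries -4, 6, 4.
Counting signs: 2 positive, 1 negative.
H is indefinite, so the origin is a saddle point.

saddle point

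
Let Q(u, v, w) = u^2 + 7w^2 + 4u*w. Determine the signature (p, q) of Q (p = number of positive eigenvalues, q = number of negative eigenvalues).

(2, 0)

Write A = [[1, 0, 2], [0, 0, 0], [2, 0, 7]].
Row-reducing A symmetrically gives the diagonal entries 1, 0, 3.
So there are 2 positive, 1 zero pivots.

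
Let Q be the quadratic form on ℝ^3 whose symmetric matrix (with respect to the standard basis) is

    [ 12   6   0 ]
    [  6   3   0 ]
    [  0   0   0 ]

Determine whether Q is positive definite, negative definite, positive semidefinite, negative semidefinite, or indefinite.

positive semidefinite

Row-reducing A symmetrically gives the diagonal entries 12, 0, 0.
That gives 1 positive, 2 zero pivots.
Hence Q is positive semidefinite.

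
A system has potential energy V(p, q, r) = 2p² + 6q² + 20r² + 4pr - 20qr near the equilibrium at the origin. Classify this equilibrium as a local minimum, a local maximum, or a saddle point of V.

The Hessian at the origin is H = [[4, 0, 4], [0, 12, -20], [4, -20, 40]].
Congruent diagonalization of H (simultaneous row and column reduction) yields pivots 4, 12, 8/3.
Counting signs: 3 positive.
H is positive definite, so the origin is a strict local minimum.

local minimum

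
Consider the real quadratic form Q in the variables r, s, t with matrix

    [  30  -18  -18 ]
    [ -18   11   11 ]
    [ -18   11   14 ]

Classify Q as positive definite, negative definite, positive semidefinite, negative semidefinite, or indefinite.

Leading principal minors: Δ_1 = 30, Δ_2 = 6, Δ_3 = 18.
All leading principal minors are positive, so by Sylvester's criterion Q is positive definite.

positive definite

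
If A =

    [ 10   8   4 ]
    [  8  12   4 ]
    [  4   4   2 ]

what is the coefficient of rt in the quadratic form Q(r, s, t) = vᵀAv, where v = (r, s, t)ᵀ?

8

The coefficient of rt is A[1,3] + A[3,1] = 2·4 = 8.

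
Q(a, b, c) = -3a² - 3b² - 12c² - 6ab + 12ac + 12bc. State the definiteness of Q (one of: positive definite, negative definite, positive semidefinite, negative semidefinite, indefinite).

negative semidefinite

The associated matrix is A = [[-3, -3, 6], [-3, -3, 6], [6, 6, -12]].
Symmetric row and column elimination reduces A to a congruent diagonal form with pivots -3, 0, 0.
That gives 1 negative, 2 zero pivots.
Hence Q is negative semidefinite.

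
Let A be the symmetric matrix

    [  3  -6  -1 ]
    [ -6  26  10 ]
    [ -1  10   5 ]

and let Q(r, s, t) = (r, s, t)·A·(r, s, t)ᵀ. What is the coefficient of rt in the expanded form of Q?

-2

The coefficient of rt is A[1,3] + A[3,1] = 2·(-1) = -2.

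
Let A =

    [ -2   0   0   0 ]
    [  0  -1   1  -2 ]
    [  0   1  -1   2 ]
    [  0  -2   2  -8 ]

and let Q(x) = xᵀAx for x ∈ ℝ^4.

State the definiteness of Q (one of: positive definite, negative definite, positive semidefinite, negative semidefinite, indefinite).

Congruent diagonalization of A (simultaneous row and column reduction) yields pivots -2, -1, 0, -4.
That gives 3 negative, 1 zero pivots.
Hence Q is negative semidefinite.

negative semidefinite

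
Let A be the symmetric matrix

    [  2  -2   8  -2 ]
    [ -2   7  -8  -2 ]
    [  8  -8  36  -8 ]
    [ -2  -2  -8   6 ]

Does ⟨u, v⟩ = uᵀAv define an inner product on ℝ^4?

yes

Leading principal minors: Δ_1 = 2, Δ_2 = 10, Δ_3 = 40, Δ_4 = 32.
All leading principal minors are positive, so by Sylvester's criterion Q is positive definite.
⟨·,·⟩ is an inner product exactly when A is positive definite.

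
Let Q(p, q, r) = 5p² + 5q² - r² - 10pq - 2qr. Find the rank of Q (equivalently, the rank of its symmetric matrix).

The symmetric matrix is A = [[5, -5, 0], [-5, 5, -1], [0, -1, -1]].
Row reduction of A gives 3 nonzero rows, so rank A = 3.

3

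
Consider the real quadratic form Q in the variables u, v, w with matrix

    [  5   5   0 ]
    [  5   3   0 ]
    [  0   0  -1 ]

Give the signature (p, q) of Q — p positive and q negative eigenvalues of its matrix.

Applying the same elementary operations to the rows and columns of A produces a congruent diagonal matrix with entries 5, -2, -1.
That gives 1 positive, 2 negative pivots.

(1, 2)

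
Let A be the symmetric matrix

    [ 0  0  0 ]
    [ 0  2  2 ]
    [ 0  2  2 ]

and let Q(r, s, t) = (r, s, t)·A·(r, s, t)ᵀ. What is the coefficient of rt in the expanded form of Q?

The coefficient of rt is A[1,3] + A[3,1] = 2·0 = 0.

0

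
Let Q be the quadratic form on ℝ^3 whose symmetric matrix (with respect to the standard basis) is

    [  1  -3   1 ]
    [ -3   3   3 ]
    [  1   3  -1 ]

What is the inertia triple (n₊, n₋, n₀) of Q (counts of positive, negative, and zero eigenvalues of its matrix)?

Applying the same elementary operations to the rows and columns of A produces a congruent diagonal matrix with entries 1, -6, 4.
Counting signs: 2 positive, 1 negative.

(2, 1, 0)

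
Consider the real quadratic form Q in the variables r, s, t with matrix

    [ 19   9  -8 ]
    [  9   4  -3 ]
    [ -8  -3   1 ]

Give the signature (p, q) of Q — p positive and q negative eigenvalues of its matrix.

Applying the same elementary operations to the rows and columns of A produces a congruent diagonal matrix with entries 19, -5/19, 0.
That gives 1 positive, 1 negative, 1 zero pivots.

(1, 1)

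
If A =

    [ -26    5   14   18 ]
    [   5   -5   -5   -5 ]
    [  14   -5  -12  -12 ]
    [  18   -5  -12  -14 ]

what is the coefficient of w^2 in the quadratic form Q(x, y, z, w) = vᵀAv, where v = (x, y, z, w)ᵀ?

-14

The coefficient of w^2 is the diagonal entry A[4,4] = -14.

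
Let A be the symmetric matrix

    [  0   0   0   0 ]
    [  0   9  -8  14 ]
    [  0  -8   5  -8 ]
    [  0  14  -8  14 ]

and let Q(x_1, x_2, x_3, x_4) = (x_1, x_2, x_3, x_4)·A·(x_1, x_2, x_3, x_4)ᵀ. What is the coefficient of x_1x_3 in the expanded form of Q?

The coefficient of x_1x_3 is A[1,3] + A[3,1] = 2·0 = 0.

0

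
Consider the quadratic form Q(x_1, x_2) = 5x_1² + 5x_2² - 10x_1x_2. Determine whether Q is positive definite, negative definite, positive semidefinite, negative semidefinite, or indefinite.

The symmetric matrix of Q is [[5, -5], [-5, 5]].
For the 2×2 matrix [[5, -5], [-5, 5]]: det = 5·5 − (-5)² = 0, trace = 10.
det = 0 so one eigenvalue is zero; the form is semidefinite with the sign of the trace.

positive semidefinite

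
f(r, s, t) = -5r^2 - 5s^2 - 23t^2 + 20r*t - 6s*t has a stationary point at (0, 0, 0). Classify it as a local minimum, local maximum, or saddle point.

local maximum

The Hessian at the origin is H = [[-10, 0, 20], [0, -10, -6], [20, -6, -46]].
Symmetric row and column elimination reduces H to a congruent diagonal form with pivots -10, -10, -12/5.
So there are 3 negative pivots.
H is negative definite, so the origin is a strict local maximum.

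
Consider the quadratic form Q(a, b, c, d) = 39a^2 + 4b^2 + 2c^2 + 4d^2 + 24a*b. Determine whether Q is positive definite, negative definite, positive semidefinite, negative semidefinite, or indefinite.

positive definite

The symmetric matrix of Q is A = [[39, 12, 0, 0], [12, 4, 0, 0], [0, 0, 2, 0], [0, 0, 0, 4]].
Leading principal minors: Δ_1 = 39, Δ_2 = 12, Δ_3 = 24, Δ_4 = 96.
All leading principal minors are positive, so by Sylvester's criterion Q is positive definite.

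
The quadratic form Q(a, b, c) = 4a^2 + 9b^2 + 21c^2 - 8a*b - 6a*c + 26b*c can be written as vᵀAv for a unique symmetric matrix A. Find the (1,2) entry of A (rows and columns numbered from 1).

The coefficient of a·b in Q is -8. For a symmetric A this equals A[1,2] + A[2,1] = 2·A[1,2].
So A[1,2] = -8/2 = -4.

-4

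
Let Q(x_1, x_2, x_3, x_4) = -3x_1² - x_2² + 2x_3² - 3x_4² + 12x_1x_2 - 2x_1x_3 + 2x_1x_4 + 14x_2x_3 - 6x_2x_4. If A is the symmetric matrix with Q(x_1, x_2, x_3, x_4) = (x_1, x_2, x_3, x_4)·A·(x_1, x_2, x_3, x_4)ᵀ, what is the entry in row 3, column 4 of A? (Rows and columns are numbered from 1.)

The coefficient of x_3·x_4 in Q is 0. For a symmetric A this equals A[3,4] + A[4,3] = 2·A[3,4].
So A[3,4] = 0/2 = 0.

0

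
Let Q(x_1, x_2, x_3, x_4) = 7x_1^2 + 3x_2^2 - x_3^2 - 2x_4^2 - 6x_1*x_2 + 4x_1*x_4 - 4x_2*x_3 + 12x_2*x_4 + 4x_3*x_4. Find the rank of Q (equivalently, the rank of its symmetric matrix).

The symmetric matrix is A = [[7, -3, 0, 2], [-3, 3, -2, 6], [0, -2, -1, 2], [2, 6, 2, -2]].
Symmetric row and column elimination reduces A to a congruent diagonal form with pivots 7, 12/7, -10/3, 0.
So there are 2 positive, 1 negative, 1 zero pivots.
The rank is the number of nonzero pivots: 3.

3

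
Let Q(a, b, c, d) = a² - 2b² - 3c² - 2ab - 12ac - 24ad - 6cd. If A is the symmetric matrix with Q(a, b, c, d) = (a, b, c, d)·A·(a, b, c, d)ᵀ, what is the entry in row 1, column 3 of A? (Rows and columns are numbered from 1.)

-6

The coefficient of a·c in Q is -12. For a symmetric A this equals A[1,3] + A[3,1] = 2·A[1,3].
So A[1,3] = -12/2 = -6.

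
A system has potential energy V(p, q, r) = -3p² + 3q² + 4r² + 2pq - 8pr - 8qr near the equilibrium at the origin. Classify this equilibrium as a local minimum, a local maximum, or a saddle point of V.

saddle point

The Hessian at the origin is H = [[-6, 2, -8], [2, 6, -8], [-8, -8, 8]].
Congruent diagonalization of H (simultaneous row and column reduction) yields pivots -6, 20/3, 8/5.
Counting signs: 2 positive, 1 negative.
H is indefinite, so the origin is a saddle point.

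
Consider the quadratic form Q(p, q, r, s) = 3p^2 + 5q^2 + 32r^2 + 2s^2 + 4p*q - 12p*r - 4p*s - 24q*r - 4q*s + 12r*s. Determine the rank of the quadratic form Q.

4

The symmetric matrix is A = [[3, 2, -6, -2], [2, 5, -12, -2], [-6, -12, 32, 6], [-2, -2, 6, 2]].
Congruent diagonalization of A (simultaneous row and column reduction) yields pivots 3, 11/3, 28/11, 3/7.
So there are 4 positive pivots.
The rank is the number of nonzero pivots: 4.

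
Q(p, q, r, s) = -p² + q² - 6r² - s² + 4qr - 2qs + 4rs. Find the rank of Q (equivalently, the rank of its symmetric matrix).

The symmetric matrix is A = [[-1, 0, 0, 0], [0, 1, 2, -1], [0, 2, -6, 2], [0, -1, 2, -1]].
Congruent diagonalization of A (simultaneous row and column reduction) yields pivots -1, 1, -10, -2/5.
Counting signs: 1 positive, 3 negative.
The rank is the number of nonzero pivots: 4.

4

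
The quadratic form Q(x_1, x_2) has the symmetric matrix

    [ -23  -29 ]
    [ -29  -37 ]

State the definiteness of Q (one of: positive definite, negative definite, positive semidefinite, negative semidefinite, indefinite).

For the 2×2 matrix [[-23, -29], [-29, -37]]: det = -23·-37 − (-29)² = 10, trace = -60.
det > 0 so both eigenvalues share the sign of the trace; trace = -60 < 0 ⇒ both negative.

negative definite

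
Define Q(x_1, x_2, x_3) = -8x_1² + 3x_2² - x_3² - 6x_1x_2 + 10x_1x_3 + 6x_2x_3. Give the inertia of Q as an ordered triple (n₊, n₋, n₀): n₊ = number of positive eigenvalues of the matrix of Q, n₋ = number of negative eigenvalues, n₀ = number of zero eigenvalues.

(2, 1, 0)

The associated matrix is A = [[-8, -3, 5], [-3, 3, 3], [5, 3, -1]].
Row-reducing A symmetrically gives the diagonal entries -8, 33/8, 20/11.
So there are 2 positive, 1 negative pivots.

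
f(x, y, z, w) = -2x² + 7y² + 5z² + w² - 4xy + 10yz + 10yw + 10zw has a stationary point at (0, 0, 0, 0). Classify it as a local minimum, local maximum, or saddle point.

The Hessian at the origin is H = [[-4, -4, 0, 0], [-4, 14, 10, 10], [0, 10, 10, 10], [0, 10, 10, 2]].
Symmetric row and column elimination reduces H to a congruent diagonal form with pivots -4, 18, 40/9, -8.
So there are 2 positive, 2 negative pivots.
H is indefinite, so the origin is a saddle point.

saddle point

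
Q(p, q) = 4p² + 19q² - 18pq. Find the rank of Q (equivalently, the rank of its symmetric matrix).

The associated matrix is A = [[4, -9], [-9, 19]].
Row-reducing A symmetrically gives the diagonal entries 4, -5/4.
So there are 1 positive, 1 negative pivots.
The rank is the number of nonzero pivots: 2.

2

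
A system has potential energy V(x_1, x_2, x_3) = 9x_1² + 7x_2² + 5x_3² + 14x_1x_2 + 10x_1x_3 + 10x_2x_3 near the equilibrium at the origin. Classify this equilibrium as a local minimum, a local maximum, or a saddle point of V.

local minimum

The Hessian at the origin is H = [[18, 14, 10], [14, 14, 10], [10, 10, 10]].
Applying the same elementary operations to the rows and columns of H produces a congruent diagonal matrix with entries 18, 28/9, 20/7.
Counting signs: 3 positive.
H is positive definite, so the origin is a strict local minimum.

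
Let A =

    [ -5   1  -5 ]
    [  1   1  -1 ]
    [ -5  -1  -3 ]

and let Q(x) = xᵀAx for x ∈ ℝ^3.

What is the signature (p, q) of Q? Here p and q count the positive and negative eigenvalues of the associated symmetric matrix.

(1, 2)

Symmetric row and column elimination reduces A to a congruent diagonal form with pivots -5, 6/5, -4/3.
Counting signs: 1 positive, 2 negative.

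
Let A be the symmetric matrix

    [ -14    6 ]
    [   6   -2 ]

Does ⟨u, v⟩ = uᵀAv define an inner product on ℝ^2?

no

For the 2×2 matrix [[-14, 6], [6, -2]]: det = -14·-2 − (6)² = -8, trace = -16.
det < 0 so the eigenvalues have opposite signs; the form is indefinite.
⟨·,·⟩ is an inner product exactly when A is positive definite.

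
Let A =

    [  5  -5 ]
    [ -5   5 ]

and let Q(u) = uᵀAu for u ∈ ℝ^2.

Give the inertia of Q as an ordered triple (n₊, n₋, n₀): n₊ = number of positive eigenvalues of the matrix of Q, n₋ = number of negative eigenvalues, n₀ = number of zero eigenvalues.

(1, 0, 1)

Symmetric row and column elimination reduces A to a congruent diagonal form with pivots 5, 0.
That gives 1 positive, 1 zero pivots.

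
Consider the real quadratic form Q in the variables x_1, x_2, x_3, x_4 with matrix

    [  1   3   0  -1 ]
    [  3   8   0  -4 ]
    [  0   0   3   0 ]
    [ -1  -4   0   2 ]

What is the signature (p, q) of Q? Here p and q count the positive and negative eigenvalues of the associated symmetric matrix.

(3, 1)

Symmetric row and column elimination reduces A to a congruent diagonal form with pivots 1, -1, 3, 2.
Counting signs: 3 positive, 1 negative.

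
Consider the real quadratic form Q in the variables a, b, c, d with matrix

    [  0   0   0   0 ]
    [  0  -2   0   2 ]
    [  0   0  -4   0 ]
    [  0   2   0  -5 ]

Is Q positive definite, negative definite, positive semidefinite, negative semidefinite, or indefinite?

negative semidefinite

Applying the same elementary operations to the rows and columns of A produces a congruent diagonal matrix with entries 0, -2, -4, -3.
So there are 3 negative, 1 zero pivots.
Hence Q is negative semidefinite.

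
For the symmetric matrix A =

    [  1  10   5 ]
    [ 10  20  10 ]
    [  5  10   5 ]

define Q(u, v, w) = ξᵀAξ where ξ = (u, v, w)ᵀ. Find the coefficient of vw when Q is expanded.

20

The coefficient of vw is A[2,3] + A[3,2] = 2·10 = 20.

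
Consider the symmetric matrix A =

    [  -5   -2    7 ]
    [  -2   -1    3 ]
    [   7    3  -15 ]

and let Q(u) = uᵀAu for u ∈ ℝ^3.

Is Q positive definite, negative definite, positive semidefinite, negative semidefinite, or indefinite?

Leading principal minors: Δ_1 = -5, Δ_2 = 1, Δ_3 = -5.
The signs alternate starting with Δ_1 < 0, so by Sylvester's criterion Q is negative definite.

negative definite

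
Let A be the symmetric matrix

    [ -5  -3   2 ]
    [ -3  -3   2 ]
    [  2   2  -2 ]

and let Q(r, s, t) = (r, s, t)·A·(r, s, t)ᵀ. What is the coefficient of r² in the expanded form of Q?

The coefficient of r² is the diagonal entry A[1,1] = -5.

-5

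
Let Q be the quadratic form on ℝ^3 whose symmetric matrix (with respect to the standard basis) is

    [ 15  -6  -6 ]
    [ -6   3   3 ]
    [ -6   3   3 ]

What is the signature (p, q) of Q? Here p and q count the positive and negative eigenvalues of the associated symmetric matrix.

Row-reducing A symmetrically gives the diagonal entries 15, 3/5, 0.
Counting signs: 2 positive, 1 zero.

(2, 0)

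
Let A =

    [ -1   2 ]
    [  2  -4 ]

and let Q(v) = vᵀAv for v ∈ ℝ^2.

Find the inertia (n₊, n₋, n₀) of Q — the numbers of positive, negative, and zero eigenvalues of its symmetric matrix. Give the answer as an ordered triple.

Congruent diagonalization of A (simultaneous row and column reduction) yields pivots -1, 0.
So there are 1 negative, 1 zero pivots.

(0, 1, 1)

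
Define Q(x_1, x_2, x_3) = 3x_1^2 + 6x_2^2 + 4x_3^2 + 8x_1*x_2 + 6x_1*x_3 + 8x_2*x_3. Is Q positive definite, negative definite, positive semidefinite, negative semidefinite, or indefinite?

positive definite

The symmetric matrix of Q is A = [[3, 4, 3], [4, 6, 4], [3, 4, 4]].
Leading principal minors: Δ_1 = 3, Δ_2 = 2, Δ_3 = 2.
All leading principal minors are positive, so by Sylvester's criterion Q is positive definite.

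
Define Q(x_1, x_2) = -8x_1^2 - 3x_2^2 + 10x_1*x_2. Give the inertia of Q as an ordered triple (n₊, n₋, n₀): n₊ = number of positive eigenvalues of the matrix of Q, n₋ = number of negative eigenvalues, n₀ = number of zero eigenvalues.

The symmetric matrix is A = [[-8, 5], [5, -3]].
Symmetric row and column elimination reduces A to a congruent diagonal form with pivots -8, 1/8.
That gives 1 positive, 1 negative pivots.

(1, 1, 0)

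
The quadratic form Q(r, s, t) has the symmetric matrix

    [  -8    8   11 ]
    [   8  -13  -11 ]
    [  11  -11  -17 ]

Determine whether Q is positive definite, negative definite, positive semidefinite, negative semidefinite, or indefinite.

negative definite

Leading principal minors: Δ_1 = -8, Δ_2 = 40, Δ_3 = -75.
The signs alternate starting with Δ_1 < 0, so by Sylvester's criterion Q is negative definite.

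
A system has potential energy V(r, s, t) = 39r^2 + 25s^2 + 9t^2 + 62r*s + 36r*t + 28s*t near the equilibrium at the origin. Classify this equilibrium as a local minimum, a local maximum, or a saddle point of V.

The Hessian at the origin is H = [[78, 62, 36], [62, 50, 28], [36, 28, 18]].
Applying the same elementary operations to the rows and columns of H produces a congruent diagonal matrix with entries 78, 28/39, 6/7.
That gives 3 positive pivots.
H is positive definite, so the origin is a strict local minimum.

local minimum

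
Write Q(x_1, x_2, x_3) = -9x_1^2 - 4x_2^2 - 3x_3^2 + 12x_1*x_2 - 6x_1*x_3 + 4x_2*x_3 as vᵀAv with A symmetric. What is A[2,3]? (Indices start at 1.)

2

The coefficient of x_2·x_3 in Q is 4. For a symmetric A this equals A[2,3] + A[3,2] = 2·A[2,3].
So A[2,3] = 4/2 = 2.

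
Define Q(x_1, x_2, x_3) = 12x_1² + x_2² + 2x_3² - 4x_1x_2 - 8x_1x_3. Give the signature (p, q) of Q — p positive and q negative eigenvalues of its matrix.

Write A = [[12, -2, -4], [-2, 1, 0], [-4, 0, 2]].
Row-reducing A symmetrically gives the diagonal entries 12, 2/3, 0.
So there are 2 positive, 1 zero pivots.

(2, 0)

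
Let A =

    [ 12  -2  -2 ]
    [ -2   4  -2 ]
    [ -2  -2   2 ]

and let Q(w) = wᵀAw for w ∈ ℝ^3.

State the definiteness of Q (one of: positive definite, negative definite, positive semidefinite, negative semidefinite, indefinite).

An LDLᵀ factorisation of A has diagonal entries 12, 11/3, 2/11.
Counting signs: 3 positive.
Hence Q is positive definite.

positive definite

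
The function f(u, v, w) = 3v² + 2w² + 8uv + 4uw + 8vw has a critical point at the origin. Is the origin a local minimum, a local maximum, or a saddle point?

saddle point

The Hessian at the origin is H = [[0, 8, 4], [8, 6, 8], [4, 8, 4]].
H is indefinite, so the origin is a saddle point.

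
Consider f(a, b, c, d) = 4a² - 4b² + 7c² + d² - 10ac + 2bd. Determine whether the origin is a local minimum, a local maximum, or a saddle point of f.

The Hessian at the origin is H = [[8, 0, -10, 0], [0, -8, 0, 2], [-10, 0, 14, 0], [0, 2, 0, 2]].
An LDLᵀ factorisation of H has diagonal entries 8, -8, 3/2, 5/2.
That gives 3 positive, 1 negative pivots.
H is indefinite, so the origin is a saddle point.

saddle point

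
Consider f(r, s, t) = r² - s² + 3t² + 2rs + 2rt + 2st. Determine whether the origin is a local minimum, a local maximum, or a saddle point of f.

saddle point

The Hessian at the origin is H = [[2, 2, 2], [2, -2, 2], [2, 2, 6]].
Congruent diagonalization of H (simultaneous row and column reduction) yields pivots 2, -4, 4.
Counting signs: 2 positive, 1 negative.
H is indefinite, so the origin is a saddle point.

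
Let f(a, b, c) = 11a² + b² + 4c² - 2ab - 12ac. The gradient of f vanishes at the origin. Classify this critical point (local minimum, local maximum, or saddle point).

The Hessian at the origin is H = [[22, -2, -12], [-2, 2, 0], [-12, 0, 8]].
Applying the same elementary operations to the rows and columns of H produces a congruent diagonal matrix with entries 22, 20/11, 4/5.
That gives 3 positive pivots.
H is positive definite, so the origin is a strict local minimum.

local minimum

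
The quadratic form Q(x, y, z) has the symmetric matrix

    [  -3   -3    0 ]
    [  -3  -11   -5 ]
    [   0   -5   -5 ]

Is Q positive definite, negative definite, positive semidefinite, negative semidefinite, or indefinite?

negative definite

Leading principal minors: Δ_1 = -3, Δ_2 = 24, Δ_3 = -45.
The signs alternate starting with Δ_1 < 0, so by Sylvester's criterion Q is negative definite.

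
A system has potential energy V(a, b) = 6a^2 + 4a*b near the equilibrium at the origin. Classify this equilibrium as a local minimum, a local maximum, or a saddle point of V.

The Hessian at the origin is H = [[12, 4], [4, 0]].
det H = 12·0 − (4)² = -16 < 0, so H is indefinite.
Therefore the origin is a saddle point.

saddle point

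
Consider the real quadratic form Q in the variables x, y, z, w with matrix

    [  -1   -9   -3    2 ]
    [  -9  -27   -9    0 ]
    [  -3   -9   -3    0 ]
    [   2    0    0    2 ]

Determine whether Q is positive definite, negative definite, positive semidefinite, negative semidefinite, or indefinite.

Symmetric row and column elimination reduces A to a congruent diagonal form with pivots -1, 54, 0, 0.
So there are 1 positive, 1 negative, 2 zero pivots.
Hence Q is indefinite.

indefinite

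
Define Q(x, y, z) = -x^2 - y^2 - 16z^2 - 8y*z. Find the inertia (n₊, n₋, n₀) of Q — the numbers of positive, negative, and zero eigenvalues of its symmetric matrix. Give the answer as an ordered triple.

The associated matrix is A = [[-1, 0, 0], [0, -1, -4], [0, -4, -16]].
Applying the same elementary operations to the rows and columns of A produces a congruent diagonal matrix with entries -1, -1, 0.
Counting signs: 2 negative, 1 zero.

(0, 2, 1)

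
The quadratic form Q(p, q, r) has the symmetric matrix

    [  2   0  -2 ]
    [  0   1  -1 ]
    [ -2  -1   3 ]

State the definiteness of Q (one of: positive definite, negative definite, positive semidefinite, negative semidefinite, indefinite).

positive semidefinite

Applying the same elementary operations to the rows and columns of A produces a congruent diagonal matrix with entries 2, 1, 0.
So there are 2 positive, 1 zero pivots.
Hence Q is positive semidefinite.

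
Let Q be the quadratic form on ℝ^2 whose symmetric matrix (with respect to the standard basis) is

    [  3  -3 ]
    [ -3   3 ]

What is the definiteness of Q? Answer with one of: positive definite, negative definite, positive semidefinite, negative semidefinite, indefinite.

For the 2×2 matrix [[3, -3], [-3, 3]]: det = 3·3 − (-3)² = 0, trace = 6.
det = 0 so one eigenvalue is zero; the form is semidefinite with the sign of the trace.

positive semidefinite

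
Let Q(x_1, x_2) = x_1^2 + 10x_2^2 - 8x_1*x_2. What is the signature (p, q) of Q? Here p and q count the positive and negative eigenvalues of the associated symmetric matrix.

(1, 1)

The associated matrix is A = [[1, -4], [-4, 10]].
Symmetric row and column elimination reduces A to a congruent diagonal form with pivots 1, -6.
That gives 1 positive, 1 negative pivots.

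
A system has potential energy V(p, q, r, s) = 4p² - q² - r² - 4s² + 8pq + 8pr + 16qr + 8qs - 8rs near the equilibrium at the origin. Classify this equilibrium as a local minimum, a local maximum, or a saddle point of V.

The Hessian at the origin is H = [[8, 8, 8, 0], [8, -2, 16, 8], [8, 16, -2, -8], [0, 8, -8, -8]].
Applying the same elementary operations to the rows and columns of H produces a congruent diagonal matrix with entries 8, -10, -18/5, -8/9.
So there are 1 positive, 3 negative pivots.
H is indefinite, so the origin is a saddle point.

saddle point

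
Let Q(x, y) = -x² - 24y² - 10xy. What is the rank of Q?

2

Write A = [[-1, -5], [-5, -24]].
Symmetric row and column elimination reduces A to a congruent diagonal form with pivots -1, 1.
So there are 1 positive, 1 negative pivots.
The rank is the number of nonzero pivots: 2.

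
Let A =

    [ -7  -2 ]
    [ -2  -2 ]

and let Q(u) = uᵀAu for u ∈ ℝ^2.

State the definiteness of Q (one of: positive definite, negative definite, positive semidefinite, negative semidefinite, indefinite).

negative definite

Leading principal minors: Δ_1 = -7, Δ_2 = 10.
The signs alternate starting with Δ_1 < 0, so by Sylvester's criterion Q is negative definite.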